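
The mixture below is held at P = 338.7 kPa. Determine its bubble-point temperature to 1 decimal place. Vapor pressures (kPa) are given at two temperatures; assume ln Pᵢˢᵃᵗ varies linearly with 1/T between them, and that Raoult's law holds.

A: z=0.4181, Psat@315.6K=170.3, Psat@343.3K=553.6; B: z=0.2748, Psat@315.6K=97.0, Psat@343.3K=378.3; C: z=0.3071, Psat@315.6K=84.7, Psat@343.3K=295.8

Bubble-point temperature: ΣzᵢPᵢˢᵃᵗ(T) = P. Interpolate ln Pᵢˢᵃᵗ = aᵢ + bᵢ/T.
  T = 315.6 K: ΣzᵢPᵢˢᵃᵗ = 123.87 kPa
  T = 343.3 K: ΣzᵢPᵢˢᵃᵗ = 426.26 kPa
  T = 329.5 K: ΣzᵢPᵢˢᵃᵗ = 236.20 kPa
  T = 336.4 K: ΣzᵢPᵢˢᵃᵗ = 319.18 kPa
  T = 339.9 K: ΣzᵢPᵢˢᵃᵗ = 370.15 kPa
  T = 338.1 K: ΣzᵢPᵢˢᵃᵗ = 343.12 kPa
Interpolating between 336.4 K and 338.1 K gives T ≈ 337.8 K.

T = 337.8 K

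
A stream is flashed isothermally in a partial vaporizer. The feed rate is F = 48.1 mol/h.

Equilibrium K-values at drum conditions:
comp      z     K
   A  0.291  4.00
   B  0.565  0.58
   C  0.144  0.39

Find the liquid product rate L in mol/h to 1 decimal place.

L = 29.1 mol/h

Rachford–Rice: g(β) = Σ zᵢ(Kᵢ−1)/(1+β(Kᵢ−1)) = 0.
Check two-phase: ΣzᵢKᵢ = 1.548 > 1 and Σzᵢ/Kᵢ = 1.416 > 1, so g(0) = 0.548 > 0 and g(1) = -0.416 < 0.
Newton–Raphson from β = 0.64:
  β = 0.640: g = -0.1697, g' = -0.638 → β = 0.374
  β = 0.374: g = 0.0161, g' = -0.812 → β = 0.394
Converged at β = 0.394.
Then V = β·F = 0.3941·48.1 = 19.0 mol/h and L = F − V = 29.1 mol/h.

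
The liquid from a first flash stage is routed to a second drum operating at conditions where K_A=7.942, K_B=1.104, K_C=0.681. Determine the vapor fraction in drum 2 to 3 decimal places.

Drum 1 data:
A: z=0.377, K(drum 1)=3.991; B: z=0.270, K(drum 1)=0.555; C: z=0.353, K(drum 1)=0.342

Drum 1:
Rachford–Rice: g(ψ₁) = Σ zᵢ(Kᵢ−1)/(1+ψ₁(Kᵢ−1)) = 0.
Check two-phase: ΣzᵢKᵢ = 1.775 > 1 and Σzᵢ/Kᵢ = 1.613 > 1, so g(0) = 0.775 > 0 and g(1) = -0.613 < 0.
Iterate (Newton) starting at ψ₁ = 0.5:
  ψ₁ = 0.500: g = -0.0488, g' = -0.969 → ψ₁ = 0.450
Converged at ψ₁ = 0.450.
Drum-1 compositions:
  A: x = 0.161, y = 0.641
  B: x = 0.338, y = 0.187
  C: x = 0.502, y = 0.172
Drum-2 feed = drum-1 liquid: z₂ = (0.1606, 0.3377, 0.5017).
Drum 2:
Rachford–Rice: g(ψ₂) = Σ zᵢ(Kᵢ−1)/(1+ψ₂(Kᵢ−1)) = 0.
Check two-phase: ΣzᵢKᵢ = 1.990 > 1 and Σzᵢ/Kᵢ = 1.063 > 1, so g(0) = 0.990 > 0 and g(1) = -0.063 < 0.
Newton iteration, ψ₂⁰ = 0.5:
  ψ₂ = 0.500: g = 0.0923, g' = -0.463 → ψ₂ = 0.700
  ψ₂ = 0.700: g = 0.0171, g' = -0.313 → ψ₂ = 0.754
  ψ₂ = 0.754: g = 0.0006, g' = -0.291 → ψ₂ = 0.756
Converged at ψ₂ = 0.756.
  A: x = 0.026, y = 0.204
  B: x = 0.313, y = 0.346
  C: x = 0.661, y = 0.450

V/F (drum 2) = 0.756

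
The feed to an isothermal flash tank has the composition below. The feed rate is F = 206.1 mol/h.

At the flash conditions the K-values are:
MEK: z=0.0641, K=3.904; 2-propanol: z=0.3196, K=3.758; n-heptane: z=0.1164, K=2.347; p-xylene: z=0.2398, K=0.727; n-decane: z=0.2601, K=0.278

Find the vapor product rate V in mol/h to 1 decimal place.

V = 140.5 mol/h

Newton–Raphson from V/F = 0.5:
  V/F = 0.5000: g = 0.17042, g' = -0.9509 → V/F = 0.6792
  V/F = 0.6792: g = 0.00240, g' = -0.9623 → V/F = 0.6817
Converged at V/F = 0.6817.
Then V = V/F·F = 0.6817·206.1 = 140.5 mol/h and L = F − V = 65.6 mol/h.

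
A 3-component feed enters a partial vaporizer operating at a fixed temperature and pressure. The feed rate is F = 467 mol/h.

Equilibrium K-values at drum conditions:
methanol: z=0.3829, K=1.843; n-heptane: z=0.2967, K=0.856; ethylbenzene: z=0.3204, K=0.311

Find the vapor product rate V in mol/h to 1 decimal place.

Rachford–Rice: g(ψ) = Σ zᵢ(Kᵢ−1)/(1+ψ(Kᵢ−1)) = 0.
Check two-phase: ΣzᵢKᵢ = 1.0593 > 1 and Σzᵢ/Kᵢ = 1.5846 > 1, so g(0) = 0.0593 > 0 and g(1) = -0.5846 < 0.
Newton–Raphson from ψ = 0.5:
  ψ = 0.5000: g = -0.15574, g' = -0.4958 → ψ = 0.1859
  ψ = 0.1859: g = -0.01802, g' = -0.4099 → ψ = 0.1419
Converged at ψ = 0.1419.
Then V = ψ·F = 0.1419·467 = 66.3 mol/h and L = F − V = 400.7 mol/h.

V = 66.3 mol/h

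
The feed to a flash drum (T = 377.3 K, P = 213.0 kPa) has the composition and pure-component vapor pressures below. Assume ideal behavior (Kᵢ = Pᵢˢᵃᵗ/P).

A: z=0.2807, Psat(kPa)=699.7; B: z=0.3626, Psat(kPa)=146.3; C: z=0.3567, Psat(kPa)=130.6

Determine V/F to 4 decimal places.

V/F = 0.4861

Raoult's law: Kᵢ = Pᵢˢᵃᵗ/P = Pᵢˢᵃᵗ/213.0.
  K_A = 699.7/213.0 = 3.284977, K_B = 146.3/213.0 = 0.686854, K_C = 130.6/213.0 = 0.613146
Material balance + equilibrium reduce to Σ zᵢ(Kᵢ−1)/(1+V/F(Kᵢ−1)) = 0.
g(0) = ΣzᵢKᵢ − 1 = 0.3899 and g(1) = 1 − Σzᵢ/Kᵢ = -0.1951, so a root lies in (0, 1).
Newton iteration, V/F⁰ = 0.66:
  V/F = 0.6600: g = -0.07270, g' = -0.3857 → V/F = 0.4715
  V/F = 0.4715: g = 0.00675, g' = -0.4684 → V/F = 0.4859
  V/F = 0.4859: g = 0.00006, g' = -0.4595 → V/F = 0.4861
Converged at V/F = 0.4861.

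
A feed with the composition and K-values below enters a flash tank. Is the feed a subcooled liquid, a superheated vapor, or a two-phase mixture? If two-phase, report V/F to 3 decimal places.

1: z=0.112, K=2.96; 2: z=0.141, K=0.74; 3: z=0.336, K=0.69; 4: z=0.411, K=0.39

ΣzᵢKᵢ = 0.828; Σzᵢ/Kᵢ = 1.769.
Since ΣzᵢKᵢ < 1 the mixture is below its bubble point — single liquid phase.

subcooled liquid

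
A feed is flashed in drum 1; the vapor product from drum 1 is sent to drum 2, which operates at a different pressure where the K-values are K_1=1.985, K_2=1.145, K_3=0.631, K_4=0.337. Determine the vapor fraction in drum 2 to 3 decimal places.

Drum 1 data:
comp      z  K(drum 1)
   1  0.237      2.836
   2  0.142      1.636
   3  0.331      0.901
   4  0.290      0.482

V/F (drum 2) = 0.165

Drum 1:
Newton iteration, ψ₁⁰ = 0.5:
  ψ₁ = 0.500: g = 0.0582, g' = -0.396 → ψ₁ = 0.647
  ψ₁ = 0.647: g = 0.0019, g' = -0.375 → ψ₁ = 0.652
Converged at ψ₁ = 0.652.
Drum-1 compositions:
  1: x = 0.108, y = 0.306
  2: x = 0.100, y = 0.164
  3: x = 0.354, y = 0.319
  4: x = 0.438, y = 0.211
Drum-2 feed = drum-1 vapor: z₂ = (0.3059, 0.1642, 0.3188, 0.2111).
Drum 2:
Let ψ₂ = V/F and solve Σ zᵢ(Kᵢ−1)/(1+ψ₂(Kᵢ−1)) = 0.
Check two-phase: ΣzᵢKᵢ = 1.068 > 1 and Σzᵢ/Kᵢ = 1.429 > 1, so g(0) = 0.068 > 0 and g(1) = -0.429 < 0.
Newton iteration, ψ₂⁰ = 0.43:
  ψ₂ = 0.430: g = -0.1015, g' = -0.392 → ψ₂ = 0.171
  ψ₂ = 0.171: g = -0.0024, g' = -0.388 → ψ₂ = 0.165
Converged at ψ₂ = 0.165.
  1: x = 0.263, y = 0.522
  2: x = 0.160, y = 0.184
  3: x = 0.339, y = 0.214
  4: x = 0.237, y = 0.080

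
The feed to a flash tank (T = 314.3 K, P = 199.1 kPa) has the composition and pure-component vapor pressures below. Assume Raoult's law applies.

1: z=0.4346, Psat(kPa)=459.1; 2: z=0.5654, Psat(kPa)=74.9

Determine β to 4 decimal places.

β = 0.2637

Raoult's law: Kᵢ = Pᵢˢᵃᵗ/P = Pᵢˢᵃᵗ/199.1.
  K_1 = 459.1/199.1 = 2.305876, K_2 = 74.9/199.1 = 0.376193
Material balance + equilibrium reduce to Σ zᵢ(Kᵢ−1)/(1+β(Kᵢ−1)) = 0.
g(0) = ΣzᵢKᵢ − 1 = 0.2148 and g(1) = 1 − Σzᵢ/Kᵢ = -0.6914, so a root lies in (0, 1).
Binary case is linear: z₁(K₁−1)(1+β(K₂−1)) + z₂(K₂−1)(1+β(K₁−1)) = 0
⇒ β = [z₁(K₁−1)+z₂(K₂−1)] / [−(K₁−1)(K₂−1)] = 0.21483/0.81462 = 0.2637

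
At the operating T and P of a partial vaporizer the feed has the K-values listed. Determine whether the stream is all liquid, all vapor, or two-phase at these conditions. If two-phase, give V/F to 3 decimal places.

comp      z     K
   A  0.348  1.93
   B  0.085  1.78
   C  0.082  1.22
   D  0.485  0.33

two-phase, V/F = 0.149

ΣzᵢKᵢ = 1.083; Σzᵢ/Kᵢ = 1.765.
Both exceed 1, so a two-phase solution exists.
Let ψ = V/F and solve Σ zᵢ(Kᵢ−1)/(1+ψ(Kᵢ−1)) = 0.
Newton–Raphson from ψ = 0.47:
  ψ = 0.470: g = -0.1842, g' = -0.641 → ψ = 0.182
  ψ = 0.182: g = -0.0181, g' = -0.546 → ψ = 0.149
Converged at ψ = 0.149.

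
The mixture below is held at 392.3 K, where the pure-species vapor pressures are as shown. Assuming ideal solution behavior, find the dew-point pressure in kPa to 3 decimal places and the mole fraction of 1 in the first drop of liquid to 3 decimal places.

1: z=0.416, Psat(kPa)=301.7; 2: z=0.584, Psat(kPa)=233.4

At the dew point ψ → 1, so Σzᵢ/Kᵢ = 1 with Kᵢ = Pᵢˢᵃᵗ/P ⇒ 1/P = Σzᵢ/Pᵢˢᵃᵗ.
1/P = 0.416/301.7 + 0.584/233.4 = 0.003881 ⇒ P = 257.666 kPa
xᵢ = zᵢP/Pᵢˢᵃᵗ ⇒ x_1 = 0.416·257.666/301.7 = 0.355

Pdew = 257.666 kPa, x_1 = 0.355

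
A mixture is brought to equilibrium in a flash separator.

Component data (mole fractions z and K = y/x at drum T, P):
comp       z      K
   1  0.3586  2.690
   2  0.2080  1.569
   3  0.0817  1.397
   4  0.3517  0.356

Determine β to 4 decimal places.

β = 0.6660

Let β = V/F and solve Σ zᵢ(Kᵢ−1)/(1+β(Kᵢ−1)) = 0.
g(0) = ΣzᵢKᵢ − 1 = 0.5303 and g(1) = 1 − Σzᵢ/Kᵢ = -0.3123, so a root lies in (0, 1).
Iterate (Newton) starting at β = 0.5:
  β = 0.5000: g = 0.11361, g' = -0.6680 → β = 0.6701
  β = 0.6701: g = -0.00293, g' = -0.7199 → β = 0.6660
Converged at β = 0.6660.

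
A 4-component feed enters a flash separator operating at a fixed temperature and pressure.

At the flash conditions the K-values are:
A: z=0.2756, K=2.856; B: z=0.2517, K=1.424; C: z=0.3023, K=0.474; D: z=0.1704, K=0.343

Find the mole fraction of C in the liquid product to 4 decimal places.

Let ψ = V/F and solve Σ zᵢ(Kᵢ−1)/(1+ψ(Kᵢ−1)) = 0.
Check two-phase: ΣzᵢKᵢ = 1.3473 > 1 and Σzᵢ/Kᵢ = 1.4078 > 1, so g(0) = 0.3473 > 0 and g(1) = -0.4078 < 0.
Iterate (Newton) starting at ψ = 0.5:
  ψ = 0.5000: g = -0.02911, g' = -0.6033 → ψ = 0.4517
  ψ = 0.4517: g = 0.00002, g' = -0.6054 → ψ = 0.4518
Converged at ψ = 0.4518.
Compositions from xᵢ = zᵢ/(1+ψ(Kᵢ−1)), yᵢ = Kᵢxᵢ:
  A: x = 0.1499, y = 0.4281
  B: x = 0.2112, y = 0.3008
  C: x = 0.3965, y = 0.1880
  D: x = 0.2423, y = 0.0831

x_C = 0.3965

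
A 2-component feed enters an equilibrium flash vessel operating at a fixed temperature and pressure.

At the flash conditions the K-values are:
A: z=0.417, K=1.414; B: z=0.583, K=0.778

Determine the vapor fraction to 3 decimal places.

ψ = 0.470

Material balance + equilibrium reduce to Σ zᵢ(Kᵢ−1)/(1+ψ(Kᵢ−1)) = 0.
g(0) = ΣzᵢKᵢ − 1 = 0.043 and g(1) = 1 − Σzᵢ/Kᵢ = -0.044, so a root lies in (0, 1).
Binary case is linear: z₁(K₁−1)(1+ψ(K₂−1)) + z₂(K₂−1)(1+ψ(K₁−1)) = 0
⇒ ψ = [z₁(K₁−1)+z₂(K₂−1)] / [−(K₁−1)(K₂−1)] = 0.0432/0.0919 = 0.470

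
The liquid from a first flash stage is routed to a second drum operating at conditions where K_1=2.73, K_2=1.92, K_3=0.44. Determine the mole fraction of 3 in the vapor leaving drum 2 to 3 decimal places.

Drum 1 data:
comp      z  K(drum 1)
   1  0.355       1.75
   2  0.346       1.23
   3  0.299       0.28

y_3 (drum 2) = 0.303

Drum 1:
Let ψ₁ = V/F and solve Σ zᵢ(Kᵢ−1)/(1+ψ₁(Kᵢ−1)) = 0.
Check two-phase: ΣzᵢKᵢ = 1.131 > 1 and Σzᵢ/Kᵢ = 1.552 > 1, so g(0) = 0.131 > 0 and g(1) = -0.552 < 0.
Iterate (Newton) starting at ψ₁ = 0.34:
  ψ₁ = 0.340: g = 0.0009, g' = -0.414 → ψ₁ = 0.342
Converged at ψ₁ = 0.342.
Drum-1 compositions:
  1: x = 0.283, y = 0.494
  2: x = 0.321, y = 0.395
  3: x = 0.397, y = 0.111
Drum-2 feed = drum-1 liquid: z₂ = (0.2825, 0.3208, 0.3967).
Drum 2:
Material balance + equilibrium reduce to Σ zᵢ(Kᵢ−1)/(1+ψ₂(Kᵢ−1)) = 0.
Feasibility: ΣzᵢKᵢ = 1.562, Σzᵢ/Kᵢ = 1.172 — both > 1, two phases present.
Iterate (Newton) starting at ψ₂ = 0.47:
  ψ₂ = 0.470: g = 0.1740, g' = -0.619 → ψ₂ = 0.751
  ψ₂ = 0.751: g = 0.0035, g' = -0.626 → ψ₂ = 0.757
Converged at ψ₂ = 0.757.
  1: x = 0.122, y = 0.334
  2: x = 0.189, y = 0.363
  3: x = 0.689, y = 0.303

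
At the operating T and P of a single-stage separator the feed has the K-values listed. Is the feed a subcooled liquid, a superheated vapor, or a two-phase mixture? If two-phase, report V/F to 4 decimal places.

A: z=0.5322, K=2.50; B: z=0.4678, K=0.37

ΣzᵢKᵢ = 1.5036; Σzᵢ/Kᵢ = 1.4772.
Both exceed 1, so a two-phase solution exists.
Rachford–Rice: g(ψ) = Σ zᵢ(Kᵢ−1)/(1+ψ(Kᵢ−1)) = 0.
Binary case is linear: z₁(K₁−1)(1+ψ(K₂−1)) + z₂(K₂−1)(1+ψ(K₁−1)) = 0
⇒ ψ = [z₁(K₁−1)+z₂(K₂−1)] / [−(K₁−1)(K₂−1)] = 0.50359/0.94500 = 0.5329

two-phase, V/F = 0.5329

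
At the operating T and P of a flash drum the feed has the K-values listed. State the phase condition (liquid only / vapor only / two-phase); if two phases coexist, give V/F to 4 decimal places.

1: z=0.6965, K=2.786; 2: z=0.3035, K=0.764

vapor only

ΣzᵢKᵢ = 2.1723; Σzᵢ/Kᵢ = 0.6473.
Since Σzᵢ/Kᵢ < 1 the mixture is above its dew point — single vapor phase.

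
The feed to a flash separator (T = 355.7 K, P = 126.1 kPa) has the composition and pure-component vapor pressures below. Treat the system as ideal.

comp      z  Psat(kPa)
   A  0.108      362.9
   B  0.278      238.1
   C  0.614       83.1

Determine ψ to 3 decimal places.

Raoult's law: Kᵢ = Pᵢˢᵃᵗ/P = Pᵢˢᵃᵗ/126.1.
  K_A = 362.9/126.1 = 2.87787, K_B = 238.1/126.1 = 1.88818, K_C = 83.1/126.1 = 0.65900
Material balance + equilibrium reduce to Σ zᵢ(Kᵢ−1)/(1+ψ(Kᵢ−1)) = 0.
Check two-phase: ΣzᵢKᵢ = 1.240 > 1 and Σzᵢ/Kᵢ = 1.116 > 1, so g(0) = 0.240 > 0 and g(1) = -0.116 < 0.
Newton iteration, ψ⁰ = 0.69:
  ψ = 0.690: g = -0.0324, g' = -0.279 → ψ = 0.574
  ψ = 0.574: g = 0.0009, g' = -0.295 → ψ = 0.577
Converged at ψ = 0.577.

ψ = 0.577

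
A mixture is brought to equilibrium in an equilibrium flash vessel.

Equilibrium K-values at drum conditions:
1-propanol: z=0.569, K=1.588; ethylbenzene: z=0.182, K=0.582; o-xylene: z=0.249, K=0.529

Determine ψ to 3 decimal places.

Let ψ = V/F and solve Σ zᵢ(Kᵢ−1)/(1+ψ(Kᵢ−1)) = 0.
Feasibility: ΣzᵢKᵢ = 1.141, Σzᵢ/Kᵢ = 1.142 — both > 1, two phases present.
Newton iteration, ψ⁰ = 0.5:
  ψ = 0.500: g = 0.0090, g' = -0.263 → ψ = 0.534
Converged at ψ = 0.534.

ψ = 0.534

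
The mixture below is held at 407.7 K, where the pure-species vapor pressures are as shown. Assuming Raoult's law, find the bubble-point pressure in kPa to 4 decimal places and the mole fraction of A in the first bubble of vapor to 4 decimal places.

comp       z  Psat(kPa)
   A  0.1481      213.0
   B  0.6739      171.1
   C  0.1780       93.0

Pbub = 163.4036 kPa, y_A = 0.1931

At the bubble point ψ → 0, so ΣzᵢKᵢ = 1 with Kᵢ = Pᵢˢᵃᵗ/P ⇒ P = ΣzᵢPᵢˢᵃᵗ.
P = 0.1481·213.0 + 0.6739·171.1 + 0.1780·93.0 = 163.4036 kPa
yᵢ = zᵢPᵢˢᵃᵗ/P ⇒ y_A = 0.1481·213.0/163.4036 = 0.1931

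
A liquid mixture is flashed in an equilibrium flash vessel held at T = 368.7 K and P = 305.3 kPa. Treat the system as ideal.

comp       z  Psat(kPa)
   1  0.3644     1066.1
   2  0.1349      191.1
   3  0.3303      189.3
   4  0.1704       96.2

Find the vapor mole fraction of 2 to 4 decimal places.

y_2 = 0.1045

Raoult's law: Kᵢ = Pᵢˢᵃᵗ/P = Pᵢˢᵃᵗ/305.3.
  K_1 = 1066.1/305.3 = 3.491975, K_2 = 191.1/305.3 = 0.625942, K_3 = 189.3/305.3 = 0.620046, K_4 = 96.2/305.3 = 0.315100
Material balance + equilibrium reduce to Σ zᵢ(Kᵢ−1)/(1+ψ(Kᵢ−1)) = 0.
Check two-phase: ΣzᵢKᵢ = 1.6154 > 1 and Σzᵢ/Kᵢ = 1.3934 > 1, so g(0) = 0.6154 > 0 and g(1) = -0.3934 < 0.
Newton iteration, ψ⁰ = 0.5:
  ψ = 0.5000: g = 0.00982, g' = -0.7347 → ψ = 0.5134
Converged at ψ = 0.5134.
Compositions from xᵢ = zᵢ/(1+ψ(Kᵢ−1)), yᵢ = Kᵢxᵢ:
  1: x = 0.1599, y = 0.5582
  2: x = 0.1670, y = 0.1045
  3: x = 0.4104, y = 0.2544
  4: x = 0.2628, y = 0.0828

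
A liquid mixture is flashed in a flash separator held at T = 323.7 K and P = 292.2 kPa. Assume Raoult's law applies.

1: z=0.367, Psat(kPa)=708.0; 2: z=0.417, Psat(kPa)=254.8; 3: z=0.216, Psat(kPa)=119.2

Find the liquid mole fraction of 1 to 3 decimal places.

Raoult's law: Kᵢ = Pᵢˢᵃᵗ/P = Pᵢˢᵃᵗ/292.2.
  K_1 = 708.0/292.2 = 2.42300, K_2 = 254.8/292.2 = 0.87201, K_3 = 119.2/292.2 = 0.40794
Material balance + equilibrium reduce to Σ zᵢ(Kᵢ−1)/(1+V/F(Kᵢ−1)) = 0.
Feasibility: ΣzᵢKᵢ = 1.341, Σzᵢ/Kᵢ = 1.159 — both > 1, two phases present.
Iterate (Newton) starting at V/F = 0.5:
  V/F = 0.500: g = 0.0665, g' = -0.414 → V/F = 0.660
  V/F = 0.660: g = 0.0009, g' = -0.410 → V/F = 0.663
Converged at V/F = 0.663.
Compositions from xᵢ = zᵢ/(1+V/F(Kᵢ−1)), yᵢ = Kᵢxᵢ:
  1: x = 0.189, y = 0.458
  2: x = 0.456, y = 0.397
  3: x = 0.355, y = 0.145

x_1 = 0.189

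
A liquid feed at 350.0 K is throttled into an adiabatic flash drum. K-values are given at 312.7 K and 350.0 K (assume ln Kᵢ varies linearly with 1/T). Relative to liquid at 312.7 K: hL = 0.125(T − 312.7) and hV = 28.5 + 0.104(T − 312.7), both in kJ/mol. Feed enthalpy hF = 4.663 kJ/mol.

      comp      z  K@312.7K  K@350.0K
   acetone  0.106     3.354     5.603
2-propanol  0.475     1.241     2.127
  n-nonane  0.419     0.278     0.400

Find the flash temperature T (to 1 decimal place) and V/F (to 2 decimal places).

Adiabatic flash: solve Rachford–Rice at each trial T, then check hF = ψ·hV(T) + (1−ψ)·hL(T).
  T = 312.7 K: K = (3.354, 1.241, 0.278), RR gives ψ = 0.082, H_out = 2.331 kJ/mol
  T = 350.0 K: K = (5.603, 2.127, 0.400), RR gives ψ = 0.675, H_out = 23.383 kJ/mol
  T = 331.4 K: K = (4.401, 1.651, 0.337), RR gives ψ = 0.429, H_out = 14.398 kJ/mol
  T = 322.0 K: K = (3.854, 1.436, 0.307), RR gives ψ = 0.268, H_out = 8.756 kJ/mol
  T = 317.4 K: K = (3.602, 1.337, 0.292), RR gives ψ = 0.179, H_out = 5.665 kJ/mol
  T = 315.0 K: K = (3.474, 1.288, 0.285), RR gives ψ = 0.130, H_out = 3.981 kJ/mol
Linear interpolation between T = 315.0 (H_out = 3.981) and T = 317.4 (H_out = 5.665) on hF = 4.663 gives T ≈ 316.0 K, at which ψ = 0.15.

T = 316.0 K, V/F = 0.15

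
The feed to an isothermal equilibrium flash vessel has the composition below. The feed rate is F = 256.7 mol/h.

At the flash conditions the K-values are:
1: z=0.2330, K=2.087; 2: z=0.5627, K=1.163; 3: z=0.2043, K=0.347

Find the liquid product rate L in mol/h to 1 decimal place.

Newton–Raphson from ψ = 0.43:
  ψ = 0.4300: g = 0.07282, g' = -0.3093 → ψ = 0.6654
  ψ = 0.6654: g = -0.00620, g' = -0.3773 → ψ = 0.6490
  ψ = 0.6490: g = -0.00007, g' = -0.3693 → ψ = 0.6488
Converged at ψ = 0.6488.
Then V = ψ·F = 0.6488·256.7 = 166.5 mol/h and L = F − V = 90.2 mol/h.

L = 90.2 mol/h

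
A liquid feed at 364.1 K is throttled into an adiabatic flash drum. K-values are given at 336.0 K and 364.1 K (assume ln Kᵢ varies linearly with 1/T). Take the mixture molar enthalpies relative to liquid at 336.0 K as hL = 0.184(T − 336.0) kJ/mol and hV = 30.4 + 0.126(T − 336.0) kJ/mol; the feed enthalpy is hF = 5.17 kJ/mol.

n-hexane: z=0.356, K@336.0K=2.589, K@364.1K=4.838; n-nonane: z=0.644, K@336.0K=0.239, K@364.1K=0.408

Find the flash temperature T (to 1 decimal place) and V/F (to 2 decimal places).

T = 340.7 K, V/F = 0.14

Adiabatic flash: solve Rachford–Rice at each trial T, then check hF = ψ·hV(T) + (1−ψ)·hL(T).
  T = 336.0 K: K = (2.589, 0.239), RR gives ψ = 0.063, H_out = 1.901 kJ/mol
  T = 364.1 K: K = (4.838, 0.408), RR gives ψ = 0.434, H_out = 17.644 kJ/mol
  T = 350.1 K: K = (3.588, 0.316), RR gives ψ = 0.272, H_out = 10.628 kJ/mol
  T = 343.1 K: K = (3.062, 0.276), RR gives ψ = 0.179, H_out = 6.681 kJ/mol
  T = 339.6 K: K = (2.821, 0.257), RR gives ψ = 0.126, H_out = 4.456 kJ/mol
  T = 341.4 K: K = (2.943, 0.267), RR gives ψ = 0.154, H_out = 5.627 kJ/mol
Linear interpolation between T = 339.6 (H_out = 4.456) and T = 341.4 (H_out = 5.627) on hF = 5.17 gives T ≈ 340.7 K, at which ψ = 0.14.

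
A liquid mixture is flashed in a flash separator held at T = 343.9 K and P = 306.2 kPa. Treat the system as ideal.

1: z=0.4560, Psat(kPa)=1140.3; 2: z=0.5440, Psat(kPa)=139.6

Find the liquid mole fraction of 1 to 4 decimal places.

x_1 = 0.1665

Raoult's law: Kᵢ = Pᵢˢᵃᵗ/P = Pᵢˢᵃᵗ/306.2.
  K_1 = 1140.3/306.2 = 3.724037, K_2 = 139.6/306.2 = 0.455911
Let ψ = V/F and solve Σ zᵢ(Kᵢ−1)/(1+ψ(Kᵢ−1)) = 0.
Feasibility: ΣzᵢKᵢ = 1.9462, Σzᵢ/Kᵢ = 1.3157 — both > 1, two phases present.
Newton iteration, ψ⁰ = 0.5:
  ψ = 0.5000: g = 0.11929, g' = -0.9104 → ψ = 0.6310
  ψ = 0.6310: g = 0.00611, g' = -0.8312 → ψ = 0.6384
Converged at ψ = 0.6384.
Compositions from xᵢ = zᵢ/(1+ψ(Kᵢ−1)), yᵢ = Kᵢxᵢ:
  1: x = 0.1665, y = 0.6200
  2: x = 0.8335, y = 0.3800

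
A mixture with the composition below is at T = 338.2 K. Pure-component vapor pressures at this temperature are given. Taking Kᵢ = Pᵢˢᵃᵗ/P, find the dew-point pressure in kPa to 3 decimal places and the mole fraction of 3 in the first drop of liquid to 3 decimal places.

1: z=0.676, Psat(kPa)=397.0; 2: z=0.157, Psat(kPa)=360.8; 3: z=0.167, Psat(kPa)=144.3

At the dew point ψ → 1, so Σzᵢ/Kᵢ = 1 with Kᵢ = Pᵢˢᵃᵗ/P ⇒ 1/P = Σzᵢ/Pᵢˢᵃᵗ.
1/P = 0.676/397.0 + 0.157/360.8 + 0.167/144.3 = 0.003295 ⇒ P = 303.469 kPa
xᵢ = zᵢP/Pᵢˢᵃᵗ ⇒ x_3 = 0.167·303.469/144.3 = 0.351

Pdew = 303.469 kPa, x_3 = 0.351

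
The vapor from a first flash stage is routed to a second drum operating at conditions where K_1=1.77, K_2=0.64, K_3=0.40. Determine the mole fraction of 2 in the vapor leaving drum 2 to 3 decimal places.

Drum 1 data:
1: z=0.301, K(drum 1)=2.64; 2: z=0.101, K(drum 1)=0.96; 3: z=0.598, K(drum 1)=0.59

Drum 1:
Material balance + equilibrium reduce to Σ zᵢ(Kᵢ−1)/(1+ψ₁(Kᵢ−1)) = 0.
g(0) = ΣzᵢKᵢ − 1 = 0.244 and g(1) = 1 − Σzᵢ/Kᵢ = -0.233, so a root lies in (0, 1).
Newton iteration, ψ₁⁰ = 0.5:
  ψ₁ = 0.500: g = -0.0413, g' = -0.404 → ψ₁ = 0.398
  ψ₁ = 0.398: g = 0.0017, g' = -0.440 → ψ₁ = 0.402
Converged at ψ₁ = 0.402.
Drum-1 compositions:
  1: x = 0.181, y = 0.479
  2: x = 0.103, y = 0.099
  3: x = 0.716, y = 0.422
Drum-2 feed = drum-1 vapor: z₂ = (0.4791, 0.0985, 0.4224).
Drum 2:
Material balance + equilibrium reduce to Σ zᵢ(Kᵢ−1)/(1+ψ₂(Kᵢ−1)) = 0.
Feasibility: ΣzᵢKᵢ = 1.080, Σzᵢ/Kᵢ = 1.481 — both > 1, two phases present.
Newton iteration, ψ₂⁰ = 0.31:
  ψ₂ = 0.310: g = -0.0534, g' = -0.431 → ψ₂ = 0.186
  ψ₂ = 0.186: g = -0.0006, g' = -0.425 → ψ₂ = 0.185
Converged at ψ₂ = 0.185.
  1: x = 0.419, y = 0.742
  2: x = 0.106, y = 0.068
  3: x = 0.475, y = 0.190

y_2 (drum 2) = 0.068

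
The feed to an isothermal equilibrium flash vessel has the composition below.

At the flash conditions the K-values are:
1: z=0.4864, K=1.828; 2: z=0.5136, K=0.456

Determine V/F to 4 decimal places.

V/F = 0.2738

Material balance + equilibrium reduce to Σ zᵢ(Kᵢ−1)/(1+V/F(Kᵢ−1)) = 0.
Check two-phase: ΣzᵢKᵢ = 1.1233 > 1 and Σzᵢ/Kᵢ = 1.3924 > 1, so g(0) = 0.1233 > 0 and g(1) = -0.3924 < 0.
Binary case is linear: z₁(K₁−1)(1+V/F(K₂−1)) + z₂(K₂−1)(1+V/F(K₁−1)) = 0
⇒ V/F = [z₁(K₁−1)+z₂(K₂−1)] / [−(K₁−1)(K₂−1)] = 0.12334/0.45043 = 0.2738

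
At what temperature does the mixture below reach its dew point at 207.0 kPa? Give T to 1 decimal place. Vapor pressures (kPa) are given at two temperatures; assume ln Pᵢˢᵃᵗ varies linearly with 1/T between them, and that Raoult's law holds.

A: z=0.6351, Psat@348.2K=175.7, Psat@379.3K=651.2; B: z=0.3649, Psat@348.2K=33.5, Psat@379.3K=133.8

T = 372.8 K

Dew-point temperature: Σzᵢ·P/Pᵢˢᵃᵗ(T) = 1. Interpolate ln Pᵢˢᵃᵗ = aᵢ + bᵢ/T.
  T = 348.2 K: ΣzᵢP/Pᵢˢᵃᵗ = 3.0030
  T = 379.3 K: ΣzᵢP/Pᵢˢᵃᵗ = 0.7664
  T = 363.8 K: ΣzᵢP/Pᵢˢᵃᵗ = 1.4700
  T = 371.6 K: ΣzᵢP/Pᵢˢᵃᵗ = 1.0520
  T = 375.5 K: ΣzᵢP/Pᵢˢᵃᵗ = 0.8946
  T = 373.6 K: ΣzᵢP/Pᵢˢᵃᵗ = 0.9677
Interpolating between 371.6 K and 373.6 K gives T ≈ 372.8 K.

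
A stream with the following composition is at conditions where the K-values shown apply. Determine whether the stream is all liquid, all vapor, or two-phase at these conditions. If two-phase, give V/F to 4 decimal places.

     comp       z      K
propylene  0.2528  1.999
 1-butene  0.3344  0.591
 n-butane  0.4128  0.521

ΣzᵢKᵢ = 0.9180; Σzᵢ/Kᵢ = 1.4846.
Since ΣzᵢKᵢ < 1 the mixture is below its bubble point — single liquid phase.

all liquid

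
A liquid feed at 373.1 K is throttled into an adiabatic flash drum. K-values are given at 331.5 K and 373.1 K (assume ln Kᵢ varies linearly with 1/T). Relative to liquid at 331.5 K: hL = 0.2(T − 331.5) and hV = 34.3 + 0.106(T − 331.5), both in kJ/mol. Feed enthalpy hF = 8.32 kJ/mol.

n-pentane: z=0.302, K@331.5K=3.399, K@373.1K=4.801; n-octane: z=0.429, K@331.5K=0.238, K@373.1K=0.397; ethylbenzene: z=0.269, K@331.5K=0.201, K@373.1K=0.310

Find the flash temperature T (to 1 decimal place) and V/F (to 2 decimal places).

Adiabatic flash: solve Rachford–Rice at each trial T, then check hF = ψ·hV(T) + (1−ψ)·hL(T).
  T = 331.5 K: K = (3.399, 0.238, 0.201), RR gives ψ = 0.098, H_out = 3.364 kJ/mol
  T = 373.1 K: K = (4.801, 0.397, 0.310), RR gives ψ = 0.290, H_out = 17.143 kJ/mol
  T = 352.3 K: K = (4.081, 0.312, 0.253), RR gives ψ = 0.198, H_out = 10.572 kJ/mol
  T = 341.9 K: K = (3.735, 0.274, 0.226), RR gives ψ = 0.150, H_out = 7.088 kJ/mol
  T = 347.1 K: K = (3.907, 0.293, 0.239), RR gives ψ = 0.175, H_out = 8.854 kJ/mol
  T = 344.5 K: K = (3.820, 0.283, 0.233), RR gives ψ = 0.163, H_out = 7.978 kJ/mol
  T = 345.8 K: K = (3.863, 0.288, 0.236), RR gives ψ = 0.169, H_out = 8.417 kJ/mol
Linear interpolation between T = 344.5 (H_out = 7.978) and T = 345.8 (H_out = 8.417) on hF = 8.32 gives T ≈ 345.5 K, at which ψ = 0.17.

T = 345.5 K, V/F = 0.17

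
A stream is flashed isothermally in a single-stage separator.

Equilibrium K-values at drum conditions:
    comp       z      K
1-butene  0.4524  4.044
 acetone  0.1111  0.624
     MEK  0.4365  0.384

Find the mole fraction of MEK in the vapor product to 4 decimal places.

Material balance + equilibrium reduce to Σ zᵢ(Kᵢ−1)/(1+ψ(Kᵢ−1)) = 0.
Feasibility: ΣzᵢKᵢ = 2.0664, Σzᵢ/Kᵢ = 1.4266 — both > 1, two phases present.
Iterate (Newton) starting at ψ = 0.5:
  ψ = 0.5000: g = 0.10603, g' = -1.0288 → ψ = 0.6031
  ψ = 0.6031: g = 0.00379, g' = -0.9669 → ψ = 0.6070
Converged at ψ = 0.6070.
Compositions from xᵢ = zᵢ/(1+ψ(Kᵢ−1)), yᵢ = Kᵢxᵢ:
  1-butene: x = 0.1589, y = 0.6425
  acetone: x = 0.1440, y = 0.0898
  MEK: x = 0.6972, y = 0.2677

y_MEK = 0.2677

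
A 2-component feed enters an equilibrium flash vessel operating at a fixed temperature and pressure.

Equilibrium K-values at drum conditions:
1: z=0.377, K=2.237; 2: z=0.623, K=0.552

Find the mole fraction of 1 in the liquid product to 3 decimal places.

Rachford–Rice: g(V/F) = Σ zᵢ(Kᵢ−1)/(1+V/F(Kᵢ−1)) = 0.
Check two-phase: ΣzᵢKᵢ = 1.187 > 1 and Σzᵢ/Kᵢ = 1.297 > 1, so g(0) = 0.187 > 0 and g(1) = -0.297 < 0.
Binary case is linear: z₁(K₁−1)(1+V/F(K₂−1)) + z₂(K₂−1)(1+V/F(K₁−1)) = 0
⇒ V/F = [z₁(K₁−1)+z₂(K₂−1)] / [−(K₁−1)(K₂−1)] = 0.1872/0.5542 = 0.338
Compositions from xᵢ = zᵢ/(1+V/F(Kᵢ−1)), yᵢ = Kᵢxᵢ:
  1: x = 0.266, y = 0.595
  2: x = 0.734, y = 0.405

x_1 = 0.266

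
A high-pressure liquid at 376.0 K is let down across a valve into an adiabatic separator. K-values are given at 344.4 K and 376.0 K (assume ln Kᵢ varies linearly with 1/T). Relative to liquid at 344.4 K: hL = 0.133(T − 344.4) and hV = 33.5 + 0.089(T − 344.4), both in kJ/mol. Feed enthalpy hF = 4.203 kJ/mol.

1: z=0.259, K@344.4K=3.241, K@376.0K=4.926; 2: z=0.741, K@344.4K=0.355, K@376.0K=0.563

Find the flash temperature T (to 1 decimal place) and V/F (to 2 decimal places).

T = 348.3 K, V/F = 0.11

Adiabatic flash: solve Rachford–Rice at each trial T, then check hF = ψ·hV(T) + (1−ψ)·hL(T).
  T = 344.4 K: K = (3.241, 0.355), RR gives ψ = 0.071, H_out = 2.375 kJ/mol
  T = 376.0 K: K = (4.926, 0.563), RR gives ψ = 0.404, H_out = 17.173 kJ/mol
  T = 360.2 K: K = (4.032, 0.452), RR gives ψ = 0.228, H_out = 9.579 kJ/mol
  T = 352.3 K: K = (3.624, 0.401), RR gives ψ = 0.150, H_out = 6.035 kJ/mol
  T = 348.4 K: K = (3.432, 0.378), RR gives ψ = 0.112, H_out = 4.256 kJ/mol
  T = 346.4 K: K = (3.336, 0.366), RR gives ψ = 0.092, H_out = 3.324 kJ/mol
Linear interpolation between T = 346.4 (H_out = 3.324) and T = 348.4 (H_out = 4.256) on hF = 4.203 gives T ≈ 348.3 K, at which ψ = 0.11.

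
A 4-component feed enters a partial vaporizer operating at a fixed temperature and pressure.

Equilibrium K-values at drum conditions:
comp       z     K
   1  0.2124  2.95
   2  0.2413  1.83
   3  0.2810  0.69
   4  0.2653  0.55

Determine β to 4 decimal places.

Rachford–Rice: g(β) = Σ zᵢ(Kᵢ−1)/(1+β(Kᵢ−1)) = 0.
Check two-phase: ΣzᵢKᵢ = 1.4080 > 1 and Σzᵢ/Kᵢ = 1.0935 > 1, so g(0) = 0.4080 > 0 and g(1) = -0.0935 < 0.
Newton iteration, β⁰ = 0.5:
  β = 0.5000: g = 0.09412, g' = -0.4173 → β = 0.7255
  β = 0.7255: g = 0.00688, g' = -0.3666 → β = 0.7443
Converged at β = 0.7443.

β = 0.7443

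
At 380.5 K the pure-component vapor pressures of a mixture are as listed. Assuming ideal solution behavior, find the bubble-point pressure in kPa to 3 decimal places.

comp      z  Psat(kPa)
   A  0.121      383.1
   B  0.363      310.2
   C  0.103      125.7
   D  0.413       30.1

Pbub = 184.336 kPa

At the bubble point ψ → 0, so ΣzᵢKᵢ = 1 with Kᵢ = Pᵢˢᵃᵗ/P ⇒ P = ΣzᵢPᵢˢᵃᵗ.
P = 0.121·383.1 + 0.363·310.2 + 0.103·125.7 + 0.413·30.1 = 184.336 kPa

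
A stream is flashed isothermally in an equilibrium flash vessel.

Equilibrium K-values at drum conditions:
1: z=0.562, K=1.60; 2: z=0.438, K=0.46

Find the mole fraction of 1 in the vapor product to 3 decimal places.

Rachford–Rice: g(V/F) = Σ zᵢ(Kᵢ−1)/(1+V/F(Kᵢ−1)) = 0.
g(0) = ΣzᵢKᵢ − 1 = 0.101 and g(1) = 1 − Σzᵢ/Kᵢ = -0.303, so a root lies in (0, 1).
Binary case is linear: z₁(K₁−1)(1+V/F(K₂−1)) + z₂(K₂−1)(1+V/F(K₁−1)) = 0
⇒ V/F = [z₁(K₁−1)+z₂(K₂−1)] / [−(K₁−1)(K₂−1)] = 0.1007/0.3240 = 0.311
Compositions from xᵢ = zᵢ/(1+V/F(Kᵢ−1)), yᵢ = Kᵢxᵢ:
  1: x = 0.474, y = 0.758
  2: x = 0.526, y = 0.242

y_1 = 0.758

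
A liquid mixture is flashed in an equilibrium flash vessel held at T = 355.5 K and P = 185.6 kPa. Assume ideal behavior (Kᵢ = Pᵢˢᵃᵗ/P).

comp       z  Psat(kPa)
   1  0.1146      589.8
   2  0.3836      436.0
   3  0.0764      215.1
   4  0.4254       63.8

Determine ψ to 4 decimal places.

Raoult's law: Kᵢ = Pᵢˢᵃᵗ/P = Pᵢˢᵃᵗ/185.6.
  K_1 = 589.8/185.6 = 3.177802, K_2 = 436.0/185.6 = 2.349138, K_3 = 215.1/185.6 = 1.158944, K_4 = 63.8/185.6 = 0.343750
Iterate (Newton) starting at ψ = 0.5:
  ψ = 0.5000: g = 0.02427, g' = -0.7811 → ψ = 0.5311
  ψ = 0.5311: g = -0.00008, g' = -0.7871 → ψ = 0.5310
Converged at ψ = 0.5310.

ψ = 0.5310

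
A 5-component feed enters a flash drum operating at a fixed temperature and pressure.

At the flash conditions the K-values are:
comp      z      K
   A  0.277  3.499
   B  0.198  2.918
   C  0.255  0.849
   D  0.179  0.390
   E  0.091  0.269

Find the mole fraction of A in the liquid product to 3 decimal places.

Let ψ = V/F and solve Σ zᵢ(Kᵢ−1)/(1+ψ(Kᵢ−1)) = 0.
Check two-phase: ΣzᵢKᵢ = 1.858 > 1 and Σzᵢ/Kᵢ = 1.245 > 1, so g(0) = 0.858 > 0 and g(1) = -0.245 < 0.
Newton iteration, ψ⁰ = 0.33:
  ψ = 0.330: g = 0.3470, g' = -0.988 → ψ = 0.681
  ψ = 0.681: g = 0.0585, g' = -0.769 → ψ = 0.757
  ψ = 0.757: g = -0.0013, g' = -0.809 → ψ = 0.756
Converged at ψ = 0.756.
Compositions from xᵢ = zᵢ/(1+ψ(Kᵢ−1)), yᵢ = Kᵢxᵢ:
  A: x = 0.096, y = 0.336
  B: x = 0.081, y = 0.236
  C: x = 0.288, y = 0.244
  D: x = 0.332, y = 0.130
  E: x = 0.203, y = 0.055

x_A = 0.096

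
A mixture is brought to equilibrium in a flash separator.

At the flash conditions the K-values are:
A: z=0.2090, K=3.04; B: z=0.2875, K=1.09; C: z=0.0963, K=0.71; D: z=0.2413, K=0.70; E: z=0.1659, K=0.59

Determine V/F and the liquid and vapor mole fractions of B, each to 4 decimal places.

V/F = 0.6147, x_B = 0.2724, y_B = 0.2969

Iterate (Newton) starting at V/F = 0.37:
  V/F = 0.3700: g = 0.07511, g' = -0.3610 → V/F = 0.5781
  V/F = 0.5781: g = 0.00997, g' = -0.2766 → V/F = 0.6141
  V/F = 0.6141: g = 0.00016, g' = -0.2679 → V/F = 0.6147
Converged at V/F = 0.6147.
Compositions from xᵢ = zᵢ/(1+V/F(Kᵢ−1)), yᵢ = Kᵢxᵢ:
  A: x = 0.0927, y = 0.2819
  B: x = 0.2724, y = 0.2969
  C: x = 0.1172, y = 0.0832
  D: x = 0.2959, y = 0.2071
  E: x = 0.2218, y = 0.1309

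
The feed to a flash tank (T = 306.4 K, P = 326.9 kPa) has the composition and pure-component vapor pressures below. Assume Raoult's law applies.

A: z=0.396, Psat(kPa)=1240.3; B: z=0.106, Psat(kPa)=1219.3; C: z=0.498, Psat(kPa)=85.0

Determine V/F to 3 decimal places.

V/F = 0.499

Raoult's law: Kᵢ = Pᵢˢᵃᵗ/P = Pᵢˢᵃᵗ/326.9.
  K_A = 1240.3/326.9 = 3.79413, K_B = 1219.3/326.9 = 3.72989, K_C = 85.0/326.9 = 0.26002
Rachford–Rice: g(V/F) = Σ zᵢ(Kᵢ−1)/(1+V/F(Kᵢ−1)) = 0.
Feasibility: ΣzᵢKᵢ = 2.027, Σzᵢ/Kᵢ = 2.048 — both > 1, two phases present.
Iterate (Newton) starting at V/F = 0.52:
  V/F = 0.520: g = -0.0283, g' = -1.369 → V/F = 0.499
Converged at V/F = 0.499.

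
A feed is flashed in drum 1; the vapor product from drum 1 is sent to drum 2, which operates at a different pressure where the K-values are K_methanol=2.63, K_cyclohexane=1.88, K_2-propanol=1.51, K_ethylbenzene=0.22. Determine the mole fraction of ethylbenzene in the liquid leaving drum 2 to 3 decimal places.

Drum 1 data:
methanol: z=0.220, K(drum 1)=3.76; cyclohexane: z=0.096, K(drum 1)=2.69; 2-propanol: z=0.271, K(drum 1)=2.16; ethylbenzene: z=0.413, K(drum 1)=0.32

x_ethylbenzene (drum 2) = 0.538

Drum 1:
Material balance + equilibrium reduce to Σ zᵢ(Kᵢ−1)/(1+ψ₁(Kᵢ−1)) = 0.
g(0) = ΣzᵢKᵢ − 1 = 0.803 and g(1) = 1 − Σzᵢ/Kᵢ = -0.510, so a root lies in (0, 1).
Newton iteration, ψ₁⁰ = 0.5:
  ψ₁ = 0.500: g = 0.1165, g' = -0.961 → ψ₁ = 0.621
  ψ₁ = 0.621: g = -0.0007, g' = -0.988 → ψ₁ = 0.620
Converged at ψ₁ = 0.620.
Drum-1 compositions:
  methanol: x = 0.081, y = 0.305
  cyclohexane: x = 0.047, y = 0.126
  2-propanol: x = 0.158, y = 0.340
  ethylbenzene: x = 0.714, y = 0.229
Drum-2 feed = drum-1 vapor: z₂ = (0.3049, 0.1261, 0.3404, 0.2286).
Drum 2:
Let ψ₂ = V/F and solve Σ zᵢ(Kᵢ−1)/(1+ψ₂(Kᵢ−1)) = 0.
Feasibility: ΣzᵢKᵢ = 1.603, Σzᵢ/Kᵢ = 1.448 — both > 1, two phases present.
Newton iteration, ψ₂⁰ = 0.47:
  ψ₂ = 0.470: g = 0.2184, g' = -0.713 → ψ₂ = 0.776
  ψ₂ = 0.776: g = -0.0424, g' = -1.132 → ψ₂ = 0.739
  ψ₂ = 0.739: g = -0.0021, g' = -1.024 → ψ₂ = 0.737
Converged at ψ₂ = 0.737.
  methanol: x = 0.139, y = 0.364
  cyclohexane: x = 0.076, y = 0.144
  2-propanol: x = 0.247, y = 0.374
  ethylbenzene: x = 0.538, y = 0.118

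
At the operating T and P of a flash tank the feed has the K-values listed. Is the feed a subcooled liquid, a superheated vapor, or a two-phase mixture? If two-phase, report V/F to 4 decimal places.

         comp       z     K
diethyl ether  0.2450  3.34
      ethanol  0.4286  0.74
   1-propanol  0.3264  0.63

two-phase, V/F = 0.4697

ΣzᵢKᵢ = 1.3411; Σzᵢ/Kᵢ = 1.1706.
Both exceed 1, so a two-phase solution exists.
Newton iteration, ψ⁰ = 0.5:
  ψ = 0.5000: g = -0.01208, g' = -0.3904 → ψ = 0.4691
  ψ = 0.4691: g = 0.00026, g' = -0.4079 → ψ = 0.4697
Converged at ψ = 0.4697.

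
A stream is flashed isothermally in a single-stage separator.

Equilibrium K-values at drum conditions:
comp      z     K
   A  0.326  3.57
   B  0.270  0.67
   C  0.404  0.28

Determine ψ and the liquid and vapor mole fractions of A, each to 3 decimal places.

ψ = 0.303, x_A = 0.183, y_A = 0.654

Rachford–Rice: g(ψ) = Σ zᵢ(Kᵢ−1)/(1+ψ(Kᵢ−1)) = 0.
g(0) = ΣzᵢKᵢ − 1 = 0.458 and g(1) = 1 − Σzᵢ/Kᵢ = -0.937, so a root lies in (0, 1).
Iterate (Newton) starting at ψ = 0.5:
  ψ = 0.500: g = -0.1945, g' = -0.966 → ψ = 0.299
  ψ = 0.299: g = 0.0047, g' = -1.065 → ψ = 0.303
Converged at ψ = 0.303.
Compositions from xᵢ = zᵢ/(1+ψ(Kᵢ−1)), yᵢ = Kᵢxᵢ:
  A: x = 0.183, y = 0.654
  B: x = 0.300, y = 0.201
  C: x = 0.517, y = 0.145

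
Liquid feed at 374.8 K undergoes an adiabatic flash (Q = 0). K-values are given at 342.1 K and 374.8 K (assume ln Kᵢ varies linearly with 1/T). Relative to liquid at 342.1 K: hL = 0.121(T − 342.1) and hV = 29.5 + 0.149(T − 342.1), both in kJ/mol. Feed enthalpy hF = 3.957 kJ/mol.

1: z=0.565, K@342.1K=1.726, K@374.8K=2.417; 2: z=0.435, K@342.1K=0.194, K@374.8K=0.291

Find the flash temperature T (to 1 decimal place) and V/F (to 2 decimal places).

Adiabatic flash: solve Rachford–Rice at each trial T, then check hF = ψ·hV(T) + (1−ψ)·hL(T).
  T = 342.1 K: K = (1.726, 0.194), RR gives ψ = 0.102, H_out = 3.004 kJ/mol
  T = 374.8 K: K = (2.417, 0.291), RR gives ψ = 0.490, H_out = 18.858 kJ/mol
  T = 358.5 K: K = (2.059, 0.240), RR gives ψ = 0.333, H_out = 11.953 kJ/mol
  T = 350.3 K: K = (1.889, 0.216), RR gives ψ = 0.232, H_out = 7.881 kJ/mol
  T = 346.2 K: K = (1.807, 0.205), RR gives ψ = 0.171, H_out = 5.574 kJ/mol
  T = 344.1 K: K = (1.765, 0.199), RR gives ψ = 0.137, H_out = 4.295 kJ/mol
Linear interpolation between T = 342.1 (H_out = 3.004) and T = 344.1 (H_out = 4.295) on hF = 3.957 gives T ≈ 343.6 K, at which ψ = 0.13.

T = 343.6 K, V/F = 0.13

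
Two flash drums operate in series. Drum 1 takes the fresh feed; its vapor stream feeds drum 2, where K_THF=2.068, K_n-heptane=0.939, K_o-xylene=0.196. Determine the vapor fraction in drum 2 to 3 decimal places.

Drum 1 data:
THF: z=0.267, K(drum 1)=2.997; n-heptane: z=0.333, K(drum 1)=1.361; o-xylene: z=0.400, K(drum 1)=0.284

Drum 1:
Newton–Raphson from ψ₁ = 0.5:
  ψ₁ = 0.500: g = -0.0775, g' = -0.795 → ψ₁ = 0.403
  ψ₁ = 0.403: g = -0.0019, g' = -0.765 → ψ₁ = 0.400
Converged at ψ₁ = 0.400.
Drum-1 compositions:
  THF: x = 0.148, y = 0.445
  n-heptane: x = 0.291, y = 0.396
  o-xylene: x = 0.561, y = 0.159
Drum-2 feed = drum-1 vapor: z₂ = (0.4448, 0.3960, 0.1592).
Drum 2:
Material balance + equilibrium reduce to Σ zᵢ(Kᵢ−1)/(1+ψ₂(Kᵢ−1)) = 0.
Feasibility: ΣzᵢKᵢ = 1.323, Σzᵢ/Kᵢ = 1.449 — both > 1, two phases present.
Newton–Raphson from ψ₂ = 0.5:
  ψ₂ = 0.500: g = 0.0707, g' = -0.505 → ψ₂ = 0.640
  ψ₂ = 0.640: g = -0.0067, g' = -0.617 → ψ₂ = 0.629
Converged at ψ₂ = 0.629.
  THF: x = 0.266, y = 0.550
  n-heptane: x = 0.412, y = 0.387
  o-xylene: x = 0.322, y = 0.063

V/F (drum 2) = 0.629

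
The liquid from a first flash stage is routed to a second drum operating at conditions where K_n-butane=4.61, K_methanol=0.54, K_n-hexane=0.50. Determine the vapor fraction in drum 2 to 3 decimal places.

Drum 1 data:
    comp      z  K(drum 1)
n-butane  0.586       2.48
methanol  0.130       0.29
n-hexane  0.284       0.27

V/F (drum 2) = 0.487

Drum 1:
Material balance + equilibrium reduce to Σ zᵢ(Kᵢ−1)/(1+ψ₁(Kᵢ−1)) = 0.
g(0) = ΣzᵢKᵢ − 1 = 0.568 and g(1) = 1 − Σzᵢ/Kᵢ = -0.736, so a root lies in (0, 1).
Iterate (Newton) starting at ψ₁ = 0.57:
  ψ₁ = 0.570: g = -0.0397, g' = -1.006 → ψ₁ = 0.531
  ψ₁ = 0.531: g = -0.0007, g' = -0.975 → ψ₁ = 0.530
Converged at ψ₁ = 0.530.
Drum-1 compositions:
  n-butane: x = 0.328, y = 0.815
  methanol: x = 0.208, y = 0.060
  n-hexane: x = 0.463, y = 0.125
Drum-2 feed = drum-1 liquid: z₂ = (0.3284, 0.2084, 0.4632).
Drum 2:
Material balance + equilibrium reduce to Σ zᵢ(Kᵢ−1)/(1+ψ₂(Kᵢ−1)) = 0.
Check two-phase: ΣzᵢKᵢ = 1.858 > 1 and Σzᵢ/Kᵢ = 1.384 > 1, so g(0) = 0.858 > 0 and g(1) = -0.384 < 0.
Newton iteration, ψ₂⁰ = 0.31:
  ψ₂ = 0.310: g = 0.1736, g' = -1.175 → ψ₂ = 0.458
  ψ₂ = 0.458: g = 0.0253, g' = -0.874 → ψ₂ = 0.487
Converged at ψ₂ = 0.487.
  n-butane: x = 0.119, y = 0.549
  methanol: x = 0.269, y = 0.145
  n-hexane: x = 0.612, y = 0.306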